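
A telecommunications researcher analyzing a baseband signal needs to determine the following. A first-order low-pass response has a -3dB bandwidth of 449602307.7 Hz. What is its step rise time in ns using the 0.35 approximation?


Rise time from bandwidth relationship:
tr = 0.35 / BW
   = 0.35 / 449602307.7
   = 7.784657552e-10 s
   = 0.7785 ns

0.7785 ns


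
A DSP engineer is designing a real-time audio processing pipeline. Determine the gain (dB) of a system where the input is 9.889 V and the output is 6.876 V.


Voltage gain in dB:
G = 20 * log10(Vout / Vin)
  = 20 * log10(6.876 / 9.889)
  = 20 * log10(0.695318)
  = 20 * -0.157817
  = -3.16 dB

-3.16 dB


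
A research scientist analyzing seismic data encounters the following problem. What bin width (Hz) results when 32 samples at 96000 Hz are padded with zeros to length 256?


Frequency resolution after zero-padding:
N_padded = 32 * 8 = 256
df = fs / N_padded
   = 96000 / 256
   = 375.0 Hz

375.0 Hz


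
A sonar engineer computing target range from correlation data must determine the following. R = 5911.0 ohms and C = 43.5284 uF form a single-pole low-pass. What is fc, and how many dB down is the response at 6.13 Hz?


Step 1 — cutoff frequency:
fc = 1 / (2*pi*R*C)
C = 43.5284 uF = 4.35284e-05 F
fc = 1 / (2*pi*5911.0*4.35284e-05)
   = 0.618567 Hz

Step 2 — magnitude at f = 6.13 Hz:
|H(f)| = 1 / sqrt(1 + (f/fc)^2)
f/fc = 6.13 / 0.618567 = 9.910002
|H| = 1 / sqrt(1 + 98.20814) = 0.1003983
|H|_dB = 20*log10(0.1003983) = -19.97 dB

fc = 0.618567 Hz; |H(6.13 Hz)| = -19.97 dB


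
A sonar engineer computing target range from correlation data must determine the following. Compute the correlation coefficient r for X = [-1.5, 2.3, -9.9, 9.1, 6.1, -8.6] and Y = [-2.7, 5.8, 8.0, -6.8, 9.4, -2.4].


Pearson correlation coefficient (population):
r = cov(X,Y) / (std(X) * std(Y))
Mean X = -0.4167, Mean Y = 1.8833
Cov(X,Y) = -6.833611
Std(X) = 7.05323, Std(Y) = 6.110215
r = -0.1586

-0.1586


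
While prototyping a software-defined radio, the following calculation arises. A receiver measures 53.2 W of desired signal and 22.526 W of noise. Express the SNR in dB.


SNR in decibels:
SNR = 10 * log10(Ps / Pn)
    = 10 * log10(53.2 / 22.526)
    = 10 * log10(2.3617)
    = 10 * 0.3732
    = 3.73 dB

3.73 dB


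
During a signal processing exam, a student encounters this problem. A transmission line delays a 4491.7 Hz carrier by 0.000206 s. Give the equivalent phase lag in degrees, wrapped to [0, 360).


Phase shift from frequency and time delay:
phi = 360 * f * t_delay
    = 360 * 4491.7 * 0.000206
    = 333.1 degrees
    mod 360 = 333.1 degrees

333.1 degrees


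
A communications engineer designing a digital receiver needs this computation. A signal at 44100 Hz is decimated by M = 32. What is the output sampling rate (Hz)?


Decimation reduces the sample rate:
fs_out = fs_in / M
       = 44100 / 32
       = 1378.125 Hz

1378.125 Hz


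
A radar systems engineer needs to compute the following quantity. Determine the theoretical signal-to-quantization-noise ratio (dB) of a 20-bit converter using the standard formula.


Theoretical SNR for a full-scale sinusoid:
SNR = 6.02 * N + 1.76
    = 6.02 * 20 + 1.76
    = 120.4 + 1.76
    = 122.16 dB

122.16 dB


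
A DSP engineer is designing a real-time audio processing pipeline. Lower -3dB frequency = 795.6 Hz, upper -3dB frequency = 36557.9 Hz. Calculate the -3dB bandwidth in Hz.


Bandwidth is the difference of -3dB frequencies:
BW = f_high - f_low
   = 36557.9 - 795.6
   = 35762.3 Hz

35762.3 Hz


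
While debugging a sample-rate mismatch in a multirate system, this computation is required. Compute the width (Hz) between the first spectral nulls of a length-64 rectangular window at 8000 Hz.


Main lobe width for a rectangular window:
Width = 2 * fs / N
      = 2 * 8000 / 64
      = 16000 / 64
      = 250.0 Hz

250.0 Hz


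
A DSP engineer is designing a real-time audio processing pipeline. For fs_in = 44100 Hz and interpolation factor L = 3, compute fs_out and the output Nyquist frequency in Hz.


Step 1 — output sample rate after interpolation by L:
fs_out = L * fs_in = 3 * 44100 = 132300 Hz

Step 2 — Nyquist frequency of the output stream:
f_Nyq = fs_out / 2 = 132300 / 2 = 66150.0 Hz

fs_out = 132300 Hz; f_Nyquist = 66150.0 Hz


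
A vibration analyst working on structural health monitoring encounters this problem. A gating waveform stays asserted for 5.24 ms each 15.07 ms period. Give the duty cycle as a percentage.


Duty cycle as a percentage:
DC = (t_on / T) * 100
   = (5.24 / 15.07) * 100
   = 0.347711 * 100
   = 34.77 %

34.77 %


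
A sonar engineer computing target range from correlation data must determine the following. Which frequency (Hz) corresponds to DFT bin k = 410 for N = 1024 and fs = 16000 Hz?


Frequency of DFT bin k:
f_k = k * fs / N
    = 410 * 16000 / 1024
    = 6560000 / 1024
    = 6406.25 Hz

6406.25 Hz


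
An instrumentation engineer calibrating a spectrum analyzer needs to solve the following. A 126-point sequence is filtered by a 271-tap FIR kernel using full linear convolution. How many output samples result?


Linear convolution output length:
L = N + M - 1
  = 126 + 271 - 1
  = 396 samples

396


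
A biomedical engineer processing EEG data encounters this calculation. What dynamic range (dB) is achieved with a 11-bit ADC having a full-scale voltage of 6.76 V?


Dynamic range from full-scale to LSB:
V_min = V_max / 2^bits = 6.76 / 2^11
DR = 20 * log10(V_max / V_min)
   = 20 * log10(2^11)
   = 20 * 11 * log10(2)
   = 66.23 dB

66.23 dB


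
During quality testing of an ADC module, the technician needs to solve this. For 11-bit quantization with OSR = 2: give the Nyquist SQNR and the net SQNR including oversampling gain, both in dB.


Step 1 — baseline SQNR at Nyquist:
SQNR_base = 6.02*N + 1.76
          = 6.02*11 + 1.76
          = 67.98 dB

Step 2 — oversampling processing gain:
G = 10*log10(OSR) = 10*log10(2) = 3.01 dB

Step 3 — total:
SQNR_total = 67.98 + 3.01 = 70.99 dB

Base SQNR = 67.98 dB; oversampled SQNR = 70.99 dB


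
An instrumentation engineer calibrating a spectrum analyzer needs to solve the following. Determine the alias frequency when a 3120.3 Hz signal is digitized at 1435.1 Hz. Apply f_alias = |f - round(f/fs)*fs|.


Compute the nearest integer multiple of fs to the signal:
n = round(3120.3 / 1435.1) = 2
f_alias = |3120.3 - 2 * 1435.1|
        = |3120.3 - 2870.2|
        = 250.1 Hz

250.1


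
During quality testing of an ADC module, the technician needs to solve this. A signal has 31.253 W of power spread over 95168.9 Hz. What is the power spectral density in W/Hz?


Power spectral density:
PSD = P / BW
    = 31.253 / 95168.9
    = 0.0003284 W/Hz

0.0003284 W/Hz


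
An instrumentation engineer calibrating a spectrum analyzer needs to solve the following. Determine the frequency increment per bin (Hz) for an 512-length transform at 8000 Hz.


DFT frequency resolution:
df = fs / N
   = 8000 / 512
   = 15.625 Hz

15.625 Hz


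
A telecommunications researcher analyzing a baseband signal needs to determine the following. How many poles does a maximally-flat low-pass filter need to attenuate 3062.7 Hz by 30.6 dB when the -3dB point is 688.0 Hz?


Butterworth filter order formula:
n = log10(10^(A/10) - 1) / (2 * log10(f_stop/f_pass))
10^(30.6/10) - 1 = 1147.1536
f_stop/f_pass = 3062.7 / 688.0 = 4.4516
n = 2.3589 -> ceil = 3

3


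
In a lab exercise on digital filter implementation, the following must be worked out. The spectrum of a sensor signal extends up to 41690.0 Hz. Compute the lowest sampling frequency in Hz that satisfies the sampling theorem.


The Nyquist rate is twice the maximum frequency component.
fs_min = 2 * fmax
      = 2 * 41690.0
      = 83380.0 Hz

83380.0


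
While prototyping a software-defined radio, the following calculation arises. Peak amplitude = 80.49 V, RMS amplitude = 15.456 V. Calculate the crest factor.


Crest factor is the ratio of peak to RMS:
CF = V_peak / V_rms
   = 80.49 / 15.456
   = 5.2077

5.2077


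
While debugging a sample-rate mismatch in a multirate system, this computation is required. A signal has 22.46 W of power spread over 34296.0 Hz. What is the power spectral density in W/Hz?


Power spectral density:
PSD = P / BW
    = 22.46 / 34296.0
    = 0.00065489 W/Hz

0.00065489 W/Hz


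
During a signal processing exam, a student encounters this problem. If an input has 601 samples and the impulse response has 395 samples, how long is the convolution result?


Linear convolution output length:
L = N + M - 1
  = 601 + 395 - 1
  = 995 samples

995


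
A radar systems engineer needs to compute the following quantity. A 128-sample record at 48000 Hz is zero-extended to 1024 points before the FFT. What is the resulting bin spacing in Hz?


Frequency resolution after zero-padding:
N_padded = 128 * 8 = 1024
df = fs / N_padded
   = 48000 / 1024
   = 46.875 Hz

46.875 Hz


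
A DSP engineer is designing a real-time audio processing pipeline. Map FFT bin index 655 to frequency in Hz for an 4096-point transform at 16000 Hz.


Frequency of DFT bin k:
f_k = k * fs / N
    = 655 * 16000 / 4096
    = 10480000 / 4096
    = 2558.594 Hz

2558.594 Hz


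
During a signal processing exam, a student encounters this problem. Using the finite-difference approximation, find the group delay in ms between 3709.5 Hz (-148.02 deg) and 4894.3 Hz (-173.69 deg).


Group delay from phase difference:
tau = -d(phi)/d(omega)
d(phi) = -25.67 deg = -0.448026 rad
d(omega) = 2*pi*(4894.3 - 3709.5) = 7444.318 rad/s
tau = -(-0.448026) / 7444.318
    = 0.0602 ms

0.0602 ms


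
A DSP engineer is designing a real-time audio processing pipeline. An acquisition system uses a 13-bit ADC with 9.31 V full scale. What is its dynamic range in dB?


Dynamic range from full-scale to LSB:
V_min = V_max / 2^bits = 9.31 / 2^13
DR = 20 * log10(V_max / V_min)
   = 20 * log10(2^13)
   = 20 * 13 * log10(2)
   = 78.27 dB

78.27 dB


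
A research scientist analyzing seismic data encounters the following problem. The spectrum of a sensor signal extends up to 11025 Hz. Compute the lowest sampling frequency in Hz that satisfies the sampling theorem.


The Nyquist rate is twice the maximum frequency component.
fs_min = 2 * fmax
      = 2 * 11025
      = 22050 Hz

22050


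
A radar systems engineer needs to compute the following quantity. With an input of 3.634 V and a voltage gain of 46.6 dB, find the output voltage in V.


Output voltage from dB gain:
V_out = V_in * 10^(gain_dB / 20)
      = 3.634 * 10^(46.6 / 20)
      = 3.634 * 213.796209
      = 776.9354 V

776.9354 V


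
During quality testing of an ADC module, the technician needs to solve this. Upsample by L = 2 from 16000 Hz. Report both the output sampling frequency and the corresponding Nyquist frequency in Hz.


Step 1 — output sample rate after interpolation by L:
fs_out = L * fs_in = 2 * 16000 = 32000 Hz

Step 2 — Nyquist frequency of the output stream:
f_Nyq = fs_out / 2 = 32000 / 2 = 16000.0 Hz

fs_out = 32000 Hz; f_Nyquist = 16000.0 Hz


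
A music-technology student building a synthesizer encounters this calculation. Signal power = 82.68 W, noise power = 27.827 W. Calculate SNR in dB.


SNR in decibels:
SNR = 10 * log10(Ps / Pn)
    = 10 * log10(82.68 / 27.827)
    = 10 * log10(2.9712)
    = 10 * 0.4729
    = 4.73 dB

4.73 dB


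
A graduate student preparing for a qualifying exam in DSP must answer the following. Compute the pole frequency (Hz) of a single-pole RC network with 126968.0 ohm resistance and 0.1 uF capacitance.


Cutoff frequency of a first-order RC filter:
fc = 1 / (2 * pi * R * C)
C = 0.1 uF = 1e-07 F
fc = 1 / (2 * pi * 126968.0 * 1e-07)
   = 1 / 0.079776347208198
   = 12.535044 Hz

12.535044 Hz


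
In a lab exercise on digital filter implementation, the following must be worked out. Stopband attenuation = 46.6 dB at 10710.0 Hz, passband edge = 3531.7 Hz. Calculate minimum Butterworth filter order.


Butterworth filter order formula:
n = log10(10^(A/10) - 1) / (2 * log10(f_stop/f_pass))
10^(46.6/10) - 1 = 45707.819
f_stop/f_pass = 10710.0 / 3531.7 = 3.0325
n = 4.836 -> ceil = 5

5


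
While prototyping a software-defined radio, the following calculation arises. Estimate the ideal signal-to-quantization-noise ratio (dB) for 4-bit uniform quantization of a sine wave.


Theoretical SNR for a full-scale sinusoid:
SNR = 6.02 * N + 1.76
    = 6.02 * 4 + 1.76
    = 24.08 + 1.76
    = 25.84 dB

25.84 dB


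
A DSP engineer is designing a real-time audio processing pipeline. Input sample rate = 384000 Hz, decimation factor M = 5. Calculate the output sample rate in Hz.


Decimation reduces the sample rate:
fs_out = fs_in / M
       = 384000 / 5
       = 76800.0 Hz

76800.0 Hz


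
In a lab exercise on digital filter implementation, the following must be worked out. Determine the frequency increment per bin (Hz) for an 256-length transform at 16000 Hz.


DFT frequency resolution:
df = fs / N
   = 16000 / 256
   = 62.5 Hz

62.5 Hz


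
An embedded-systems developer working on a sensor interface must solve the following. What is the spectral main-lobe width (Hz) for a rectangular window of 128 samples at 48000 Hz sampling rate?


Main lobe width for a rectangular window:
Width = 2 * fs / N
      = 2 * 48000 / 128
      = 96000 / 128
      = 750.0 Hz

750.0 Hz


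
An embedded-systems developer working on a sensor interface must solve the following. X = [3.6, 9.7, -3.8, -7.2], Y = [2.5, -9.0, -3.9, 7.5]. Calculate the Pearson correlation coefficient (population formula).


Pearson correlation coefficient (population):
r = cov(X,Y) / (std(X) * std(Y))
Mean X = 0.575, Mean Y = -0.725
Cov(X,Y) = -28.953125
Std(X) = 6.557581, Std(Y) = 6.257146
r = -0.7056

-0.7056


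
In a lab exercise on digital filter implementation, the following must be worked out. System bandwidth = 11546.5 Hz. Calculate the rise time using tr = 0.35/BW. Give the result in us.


Rise time from bandwidth relationship:
tr = 0.35 / BW
   = 0.35 / 11546.5
   = 3.031221582e-05 s
   = 30.3122 us

30.3122 us


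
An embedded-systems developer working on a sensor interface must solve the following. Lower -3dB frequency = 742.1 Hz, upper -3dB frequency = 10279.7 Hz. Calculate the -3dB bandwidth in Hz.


Bandwidth is the difference of -3dB frequencies:
BW = f_high - f_low
   = 10279.7 - 742.1
   = 9537.6 Hz

9537.6 Hz


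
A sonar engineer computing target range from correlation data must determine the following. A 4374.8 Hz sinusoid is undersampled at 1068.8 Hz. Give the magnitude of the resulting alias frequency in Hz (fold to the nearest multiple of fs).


Compute the nearest integer multiple of fs to the signal:
n = round(4374.8 / 1068.8) = 4
f_alias = |4374.8 - 4 * 1068.8|
        = |4374.8 - 4275.2|
        = 99.6 Hz

99.6


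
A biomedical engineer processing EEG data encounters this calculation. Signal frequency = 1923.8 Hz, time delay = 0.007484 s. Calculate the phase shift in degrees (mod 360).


Phase shift from frequency and time delay:
phi = 360 * f * t_delay
    = 360 * 1923.8 * 0.007484
    = 5183.18 degrees
    mod 360 = 143.18 degrees

143.18 degrees


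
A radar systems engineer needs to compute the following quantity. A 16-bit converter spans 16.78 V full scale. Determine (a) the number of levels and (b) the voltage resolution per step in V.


Step 1 — number of quantization levels:
L = 2^N = 2^16 = 65536

Step 2 — LSB step size:
delta = Vfs / L
      = 16.78 / 65536
      = 0.00025604 V

Levels = 65536; step size = 0.00025604 V


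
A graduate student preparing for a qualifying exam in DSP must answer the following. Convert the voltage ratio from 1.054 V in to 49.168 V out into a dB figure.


Voltage gain in dB:
G = 20 * log10(Vout / Vin)
  = 20 * log10(49.168 / 1.054)
  = 20 * log10(46.648956)
  = 20 * 1.668842
  = 33.38 dB

33.38 dB


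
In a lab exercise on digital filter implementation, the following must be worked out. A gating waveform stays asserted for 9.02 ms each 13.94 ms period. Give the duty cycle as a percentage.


Duty cycle as a percentage:
DC = (t_on / T) * 100
   = (9.02 / 13.94) * 100
   = 0.647059 * 100
   = 64.71 %

64.71 %


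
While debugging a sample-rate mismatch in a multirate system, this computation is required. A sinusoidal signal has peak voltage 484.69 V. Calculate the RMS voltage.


RMS voltage for a sinusoidal waveform:
V_rms = V_peak / sqrt(2)
      = 484.69 / 1.414214
      = 342.728 V

342.728 V


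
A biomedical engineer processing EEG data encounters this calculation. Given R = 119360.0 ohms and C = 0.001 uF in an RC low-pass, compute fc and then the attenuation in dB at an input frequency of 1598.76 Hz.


Step 1 — cutoff frequency:
fc = 1 / (2*pi*R*C)
C = 0.001 uF = 1e-09 F
fc = 1 / (2*pi*119360.0*1e-09)
   = 1333.403 Hz

Step 2 — magnitude at f = 1598.76 Hz:
|H(f)| = 1 / sqrt(1 + (f/fc)^2)
f/fc = 1598.76 / 1333.403 = 1.199007
|H| = 1 / sqrt(1 + 1.437618) = 0.6404971
|H|_dB = 20*log10(0.6404971) = -3.87 dB

fc = 1333.403 Hz; |H(1598.76 Hz)| = -3.87 dB


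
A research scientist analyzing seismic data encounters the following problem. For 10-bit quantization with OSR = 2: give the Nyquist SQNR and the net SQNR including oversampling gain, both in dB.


Step 1 — baseline SQNR at Nyquist:
SQNR_base = 6.02*N + 1.76
          = 6.02*10 + 1.76
          = 61.96 dB

Step 2 — oversampling processing gain:
G = 10*log10(OSR) = 10*log10(2) = 3.01 dB

Step 3 — total:
SQNR_total = 61.96 + 3.01 = 64.97 dB

Base SQNR = 61.96 dB; oversampled SQNR = 64.97 dB


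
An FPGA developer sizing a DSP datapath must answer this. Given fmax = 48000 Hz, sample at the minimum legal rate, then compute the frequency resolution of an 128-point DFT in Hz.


Step 1 — Nyquist sampling rate:
fs = 2 * fmax = 2 * 48000 = 96000 Hz

Step 2 — DFT bin spacing:
df = fs / N = 96000 / 128 = 750.0 Hz

750.0 Hz


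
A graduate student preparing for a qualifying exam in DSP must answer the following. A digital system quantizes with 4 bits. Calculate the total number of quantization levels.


Number of quantization levels = 2^N
= 2^4
= 16

16


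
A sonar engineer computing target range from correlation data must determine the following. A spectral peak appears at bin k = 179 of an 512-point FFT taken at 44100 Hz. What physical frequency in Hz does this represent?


Frequency of DFT bin k:
f_k = k * fs / N
    = 179 * 44100 / 512
    = 7893900 / 512
    = 15417.773 Hz

15417.773 Hz


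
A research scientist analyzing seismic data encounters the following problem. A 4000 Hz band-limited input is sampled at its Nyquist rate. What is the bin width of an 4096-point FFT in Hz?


Step 1 — Nyquist sampling rate:
fs = 2 * fmax = 2 * 4000 = 8000 Hz

Step 2 — DFT bin spacing:
df = fs / N = 8000 / 4096 = 1.9531 Hz

1.9531 Hz


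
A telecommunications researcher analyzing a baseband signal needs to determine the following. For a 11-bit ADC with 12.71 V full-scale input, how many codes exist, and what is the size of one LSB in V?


Step 1 — number of quantization levels:
L = 2^N = 2^11 = 2048

Step 2 — LSB step size:
delta = Vfs / L
      = 12.71 / 2048
      = 0.00620605 V

Levels = 2048; step size = 0.00620605 V


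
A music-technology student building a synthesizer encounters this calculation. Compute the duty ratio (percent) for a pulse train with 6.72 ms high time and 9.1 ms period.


Duty cycle as a percentage:
DC = (t_on / T) * 100
   = (6.72 / 9.1) * 100
   = 0.738462 * 100
   = 73.85 %

73.85 %


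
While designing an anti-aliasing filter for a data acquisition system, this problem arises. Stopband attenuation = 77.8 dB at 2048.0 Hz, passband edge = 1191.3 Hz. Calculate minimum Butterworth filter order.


Butterworth filter order formula:
n = log10(10^(A/10) - 1) / (2 * log10(f_stop/f_pass))
10^(77.8/10) - 1 = 60255957.6074
f_stop/f_pass = 2048.0 / 1191.3 = 1.7191
n = 16.5315 -> ceil = 17

17


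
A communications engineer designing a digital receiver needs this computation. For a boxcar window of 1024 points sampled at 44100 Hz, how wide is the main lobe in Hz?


Main lobe width for a rectangular window:
Width = 2 * fs / N
      = 2 * 44100 / 1024
      = 88200 / 1024
      = 86.133 Hz

86.133 Hz


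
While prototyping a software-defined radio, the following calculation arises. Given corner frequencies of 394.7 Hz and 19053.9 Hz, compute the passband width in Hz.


Bandwidth is the difference of -3dB frequencies:
BW = f_high - f_low
   = 19053.9 - 394.7
   = 18659.2 Hz

18659.2 Hz


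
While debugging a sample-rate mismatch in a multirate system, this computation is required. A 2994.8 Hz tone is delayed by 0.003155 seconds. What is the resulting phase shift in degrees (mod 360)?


Phase shift from frequency and time delay:
phi = 360 * f * t_delay
    = 360 * 2994.8 * 0.003155
    = 3401.49 degrees
    mod 360 = 161.49 degrees

161.49 degrees


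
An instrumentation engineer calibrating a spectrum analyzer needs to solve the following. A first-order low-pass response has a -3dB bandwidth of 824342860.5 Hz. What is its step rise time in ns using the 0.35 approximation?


Rise time from bandwidth relationship:
tr = 0.35 / BW
   = 0.35 / 824342860.5
   = 4.245806166e-10 s
   = 0.4246 ns

0.4246 ns


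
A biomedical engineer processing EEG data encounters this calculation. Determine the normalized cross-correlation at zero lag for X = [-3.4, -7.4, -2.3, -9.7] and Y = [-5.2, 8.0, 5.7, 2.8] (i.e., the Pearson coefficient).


Pearson correlation coefficient (population):
r = cov(X,Y) / (std(X) * std(Y))
Mean X = -5.7, Mean Y = 2.825
Cov(X,Y) = -4.345
Std(X) = 2.989147, Std(Y) = 4.986168
r = -0.2915

-0.2915


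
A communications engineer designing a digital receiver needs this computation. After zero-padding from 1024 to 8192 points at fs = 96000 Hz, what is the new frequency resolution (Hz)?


Frequency resolution after zero-padding:
N_padded = 1024 * 8 = 8192
df = fs / N_padded
   = 96000 / 8192
   = 11.7188 Hz

11.7188 Hz


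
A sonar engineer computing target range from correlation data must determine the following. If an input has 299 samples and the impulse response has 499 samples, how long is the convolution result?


Linear convolution output length:
L = N + M - 1
  = 299 + 499 - 1
  = 797 samples

797


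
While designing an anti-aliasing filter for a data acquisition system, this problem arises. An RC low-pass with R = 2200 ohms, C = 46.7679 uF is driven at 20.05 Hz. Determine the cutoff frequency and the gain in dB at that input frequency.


Step 1 — cutoff frequency:
fc = 1 / (2*pi*R*C)
C = 46.7679 uF = 4.67679e-05 F
fc = 1 / (2*pi*2200*4.67679e-05)
   = 1.54685 Hz

Step 2 — magnitude at f = 20.05 Hz:
|H(f)| = 1 / sqrt(1 + (f/fc)^2)
f/fc = 20.05 / 1.54685 = 12.961826
|H| = 1 / sqrt(1 + 168.008933) = 0.076921
|H|_dB = 20*log10(0.076921) = -22.28 dB

fc = 1.54685 Hz; |H(20.05 Hz)| = -22.28 dB


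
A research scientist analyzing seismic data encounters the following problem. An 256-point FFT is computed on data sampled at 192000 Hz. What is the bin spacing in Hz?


DFT frequency resolution:
df = fs / N
   = 192000 / 256
   = 750.0 Hz

750.0 Hz


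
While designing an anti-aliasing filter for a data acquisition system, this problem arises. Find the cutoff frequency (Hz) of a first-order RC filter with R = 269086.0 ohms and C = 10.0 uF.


Cutoff frequency of a first-order RC filter:
fc = 1 / (2 * pi * R * C)
C = 10.0 uF = 1e-05 F
fc = 1 / (2 * pi * 269086.0 * 1e-05)
   = 1 / 16.907172015677
   = 0.059146 Hz

0.059146 Hz


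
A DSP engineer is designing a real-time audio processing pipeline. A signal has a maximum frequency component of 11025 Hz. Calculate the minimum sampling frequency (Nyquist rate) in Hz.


The Nyquist rate is twice the maximum frequency component.
fs_min = 2 * fmax
      = 2 * 11025
      = 22050 Hz

22050


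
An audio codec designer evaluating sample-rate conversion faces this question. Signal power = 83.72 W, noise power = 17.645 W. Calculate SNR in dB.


SNR in decibels:
SNR = 10 * log10(Ps / Pn)
    = 10 * log10(83.72 / 17.645)
    = 10 * log10(4.7447)
    = 10 * 0.6762
    = 6.76 dB

6.76 dB


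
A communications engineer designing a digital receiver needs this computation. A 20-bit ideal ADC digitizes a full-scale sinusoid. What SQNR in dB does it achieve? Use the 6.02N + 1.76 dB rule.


Theoretical SNR for a full-scale sinusoid:
SNR = 6.02 * N + 1.76
    = 6.02 * 20 + 1.76
    = 120.4 + 1.76
    = 122.16 dB

122.16 dB


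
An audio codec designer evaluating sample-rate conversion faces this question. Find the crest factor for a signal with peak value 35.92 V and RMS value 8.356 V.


Crest factor is the ratio of peak to RMS:
CF = V_peak / V_rms
   = 35.92 / 8.356
   = 4.2987

4.2987


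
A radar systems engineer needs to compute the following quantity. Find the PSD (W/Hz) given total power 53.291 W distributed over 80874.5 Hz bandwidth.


Power spectral density:
PSD = P / BW
    = 53.291 / 80874.5
    = 0.00065893 W/Hz

0.00065893 W/Hz


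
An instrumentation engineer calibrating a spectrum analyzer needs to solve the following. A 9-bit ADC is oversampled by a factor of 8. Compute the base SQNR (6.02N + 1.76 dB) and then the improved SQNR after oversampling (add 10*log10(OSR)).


Step 1 — baseline SQNR at Nyquist:
SQNR_base = 6.02*N + 1.76
          = 6.02*9 + 1.76
          = 55.94 dB

Step 2 — oversampling processing gain:
G = 10*log10(OSR) = 10*log10(8) = 9.03 dB

Step 3 — total:
SQNR_total = 55.94 + 9.03 = 64.97 dB

Base SQNR = 55.94 dB; oversampled SQNR = 64.97 dB


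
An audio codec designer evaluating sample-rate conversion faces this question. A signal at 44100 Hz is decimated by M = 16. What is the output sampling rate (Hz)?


Decimation reduces the sample rate:
fs_out = fs_in / M
       = 44100 / 16
       = 2756.25 Hz

2756.25 Hz


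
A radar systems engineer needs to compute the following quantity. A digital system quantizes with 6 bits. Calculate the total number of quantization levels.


Number of quantization levels = 2^N
= 2^6
= 64

64


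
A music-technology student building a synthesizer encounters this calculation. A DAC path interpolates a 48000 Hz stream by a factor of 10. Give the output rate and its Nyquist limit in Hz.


Step 1 — output sample rate after interpolation by L:
fs_out = L * fs_in = 10 * 48000 = 480000 Hz

Step 2 — Nyquist frequency of the output stream:
f_Nyq = fs_out / 2 = 480000 / 2 = 240000.0 Hz

fs_out = 480000 Hz; f_Nyquist = 240000.0 Hz


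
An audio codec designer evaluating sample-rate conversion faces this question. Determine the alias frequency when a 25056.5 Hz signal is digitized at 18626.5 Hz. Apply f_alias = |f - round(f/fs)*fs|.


Compute the nearest integer multiple of fs to the signal:
n = round(25056.5 / 18626.5) = 1
f_alias = |25056.5 - 1 * 18626.5|
        = |25056.5 - 18626.5|
        = 6430.0 Hz

6430.0


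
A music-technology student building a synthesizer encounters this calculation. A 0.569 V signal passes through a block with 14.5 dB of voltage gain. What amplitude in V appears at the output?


Output voltage from dB gain:
V_out = V_in * 10^(gain_dB / 20)
      = 0.569 * 10^(14.5 / 20)
      = 0.569 * 5.308844
      = 3.0207 V

3.0207 V


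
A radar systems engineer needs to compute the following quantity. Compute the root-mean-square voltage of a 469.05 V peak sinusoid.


RMS voltage for a sinusoidal waveform:
V_rms = V_peak / sqrt(2)
      = 469.05 / 1.414214
      = 331.668 V

331.668 V


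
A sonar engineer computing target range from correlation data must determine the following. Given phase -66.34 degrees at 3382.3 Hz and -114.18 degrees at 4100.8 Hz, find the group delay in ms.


Group delay from phase difference:
tau = -d(phi)/d(omega)
d(phi) = -47.84 deg = -0.834966 rad
d(omega) = 2*pi*(4100.8 - 3382.3) = 4514.4686 rad/s
tau = -(-0.834966) / 4514.4686
    = 0.185 ms

0.185 ms


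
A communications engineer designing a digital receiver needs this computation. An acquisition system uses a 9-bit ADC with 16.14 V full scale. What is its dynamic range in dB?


Dynamic range from full-scale to LSB:
V_min = V_max / 2^bits = 16.14 / 2^9
DR = 20 * log10(V_max / V_min)
   = 20 * log10(2^9)
   = 20 * 9 * log10(2)
   = 54.19 dB

54.19 dB


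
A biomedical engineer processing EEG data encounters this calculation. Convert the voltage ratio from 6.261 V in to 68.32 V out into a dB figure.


Voltage gain in dB:
G = 20 * log10(Vout / Vin)
  = 20 * log10(68.32 / 6.261)
  = 20 * log10(10.911995)
  = 20 * 1.037904
  = 20.76 dB

20.76 dB


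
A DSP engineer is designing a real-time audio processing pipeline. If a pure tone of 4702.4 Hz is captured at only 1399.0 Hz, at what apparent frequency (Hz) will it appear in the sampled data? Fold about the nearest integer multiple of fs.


Compute the nearest integer multiple of fs to the signal:
n = round(4702.4 / 1399.0) = 3
f_alias = |4702.4 - 3 * 1399.0|
        = |4702.4 - 4197.0|
        = 505.4 Hz

505.4


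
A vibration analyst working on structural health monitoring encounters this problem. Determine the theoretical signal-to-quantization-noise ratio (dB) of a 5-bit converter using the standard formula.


Theoretical SNR for a full-scale sinusoid:
SNR = 6.02 * N + 1.76
    = 6.02 * 5 + 1.76
    = 30.1 + 1.76
    = 31.86 dB

31.86 dB


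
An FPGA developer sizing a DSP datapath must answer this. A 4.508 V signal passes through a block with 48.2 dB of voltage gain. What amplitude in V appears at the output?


Output voltage from dB gain:
V_out = V_in * 10^(gain_dB / 20)
      = 4.508 * 10^(48.2 / 20)
      = 4.508 * 257.039578
      = 1158.7344 V

1158.7344 V


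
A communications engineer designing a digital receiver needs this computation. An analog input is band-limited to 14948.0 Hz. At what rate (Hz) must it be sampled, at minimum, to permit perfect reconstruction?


The Nyquist rate is twice the maximum frequency component.
fs_min = 2 * fmax
      = 2 * 14948.0
      = 29896.0 Hz

29896.0


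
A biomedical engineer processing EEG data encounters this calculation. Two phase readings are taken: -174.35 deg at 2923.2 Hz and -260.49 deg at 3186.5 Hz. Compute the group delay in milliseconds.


Group delay from phase difference:
tau = -d(phi)/d(omega)
d(phi) = -86.14 deg = -1.503427 rad
d(omega) = 2*pi*(3186.5 - 2923.2) = 1654.3627 rad/s
tau = -(-1.503427) / 1654.3627
    = 0.9088 ms

0.9088 ms


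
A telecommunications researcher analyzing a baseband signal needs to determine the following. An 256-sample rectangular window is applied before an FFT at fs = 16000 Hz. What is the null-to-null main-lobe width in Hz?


Main lobe width for a rectangular window:
Width = 2 * fs / N
      = 2 * 16000 / 256
      = 32000 / 256
      = 125.0 Hz

125.0 Hz


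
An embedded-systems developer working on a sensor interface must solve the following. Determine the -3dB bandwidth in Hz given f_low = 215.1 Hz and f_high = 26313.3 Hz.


Bandwidth is the difference of -3dB frequencies:
BW = f_high - f_low
   = 26313.3 - 215.1
   = 26098.2 Hz

26098.2 Hz


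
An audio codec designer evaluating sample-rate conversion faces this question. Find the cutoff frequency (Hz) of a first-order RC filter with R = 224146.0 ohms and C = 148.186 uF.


Cutoff frequency of a first-order RC filter:
fc = 1 / (2 * pi * R * C)
C = 148.186 uF = 0.000148186 F
fc = 1 / (2 * pi * 224146.0 * 0.000148186)
   = 1 / 208.69787963055
   = 0.004792 Hz

0.004792 Hz


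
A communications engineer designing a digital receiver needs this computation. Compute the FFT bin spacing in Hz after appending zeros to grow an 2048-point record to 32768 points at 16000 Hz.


Frequency resolution after zero-padding:
N_padded = 2048 * 16 = 32768
df = fs / N_padded
   = 16000 / 32768
   = 0.4883 Hz

0.4883 Hz


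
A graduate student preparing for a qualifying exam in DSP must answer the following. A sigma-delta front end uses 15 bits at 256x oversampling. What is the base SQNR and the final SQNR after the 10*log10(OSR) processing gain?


Step 1 — baseline SQNR at Nyquist:
SQNR_base = 6.02*N + 1.76
          = 6.02*15 + 1.76
          = 92.06 dB

Step 2 — oversampling processing gain:
G = 10*log10(OSR) = 10*log10(256) = 24.08 dB

Step 3 — total:
SQNR_total = 92.06 + 24.08 = 116.14 dB

Base SQNR = 92.06 dB; oversampled SQNR = 116.14 dB


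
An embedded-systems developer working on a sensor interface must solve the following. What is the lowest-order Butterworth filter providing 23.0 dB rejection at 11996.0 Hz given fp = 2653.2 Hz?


Butterworth filter order formula:
n = log10(10^(A/10) - 1) / (2 * log10(f_stop/f_pass))
10^(23.0/10) - 1 = 198.5262
f_stop/f_pass = 11996.0 / 2653.2 = 4.5213
n = 1.7533 -> ceil = 2

2


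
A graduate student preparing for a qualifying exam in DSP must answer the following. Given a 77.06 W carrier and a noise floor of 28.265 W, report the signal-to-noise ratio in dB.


SNR in decibels:
SNR = 10 * log10(Ps / Pn)
    = 10 * log10(77.06 / 28.265)
    = 10 * log10(2.7263)
    = 10 * 0.4356
    = 4.36 dB

4.36 dB


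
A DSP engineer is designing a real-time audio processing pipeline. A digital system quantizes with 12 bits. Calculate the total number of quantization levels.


Number of quantization levels = 2^N
= 2^12
= 4096

4096


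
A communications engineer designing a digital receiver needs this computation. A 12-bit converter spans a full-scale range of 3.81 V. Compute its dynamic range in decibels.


Dynamic range from full-scale to LSB:
V_min = V_max / 2^bits = 3.81 / 2^12
DR = 20 * log10(V_max / V_min)
   = 20 * log10(2^12)
   = 20 * 12 * log10(2)
   = 72.25 dB

72.25 dB


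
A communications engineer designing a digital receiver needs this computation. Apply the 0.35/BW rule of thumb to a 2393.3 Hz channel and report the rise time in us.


Rise time from bandwidth relationship:
tr = 0.35 / BW
   = 0.35 / 2393.3
   = 0.0001462415911 s
   = 146.2416 us

146.2416 us


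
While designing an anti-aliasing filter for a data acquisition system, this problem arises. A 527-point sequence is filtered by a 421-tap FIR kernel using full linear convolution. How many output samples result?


Linear convolution output length:
L = N + M - 1
  = 527 + 421 - 1
  = 947 samples

947


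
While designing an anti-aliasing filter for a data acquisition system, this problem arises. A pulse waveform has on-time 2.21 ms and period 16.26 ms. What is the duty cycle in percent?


Duty cycle as a percentage:
DC = (t_on / T) * 100
   = (2.21 / 16.26) * 100
   = 0.135916 * 100
   = 13.59 %

13.59 %


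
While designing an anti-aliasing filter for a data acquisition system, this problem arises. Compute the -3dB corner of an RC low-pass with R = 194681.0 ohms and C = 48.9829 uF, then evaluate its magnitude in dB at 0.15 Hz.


Step 1 — cutoff frequency:
fc = 1 / (2*pi*R*C)
C = 48.9829 uF = 4.89829e-05 F
fc = 1 / (2*pi*194681.0*4.89829e-05)
   = 0.0166898 Hz

Step 2 — magnitude at f = 0.15 Hz:
|H(f)| = 1 / sqrt(1 + (f/fc)^2)
f/fc = 0.15 / 0.0166898 = 8.987525
|H| = 1 / sqrt(1 + 80.775606) = 0.1105829
|H|_dB = 20*log10(0.1105829) = -19.13 dB

fc = 0.0166898 Hz; |H(0.15 Hz)| = -19.13 dB


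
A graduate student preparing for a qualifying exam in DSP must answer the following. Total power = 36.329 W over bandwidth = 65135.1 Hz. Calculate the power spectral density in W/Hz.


Power spectral density:
PSD = P / BW
    = 36.329 / 65135.1
    = 0.00055775 W/Hz

0.00055775 W/Hz


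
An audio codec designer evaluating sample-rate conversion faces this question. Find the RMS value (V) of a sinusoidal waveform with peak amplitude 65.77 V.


RMS voltage for a sinusoidal waveform:
V_rms = V_peak / sqrt(2)
      = 65.77 / 1.414214
      = 46.506 V

46.506 V


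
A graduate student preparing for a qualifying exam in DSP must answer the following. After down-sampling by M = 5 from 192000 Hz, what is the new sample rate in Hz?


Decimation reduces the sample rate:
fs_out = fs_in / M
       = 192000 / 5
       = 38400.0 Hz

38400.0 Hz


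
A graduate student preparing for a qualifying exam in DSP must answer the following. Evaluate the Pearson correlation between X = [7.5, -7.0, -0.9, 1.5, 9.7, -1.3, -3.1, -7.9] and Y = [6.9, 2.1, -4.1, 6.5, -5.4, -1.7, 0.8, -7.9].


Pearson correlation coefficient (population):
r = cov(X,Y) / (std(X) * std(Y))
Mean X = -0.1875, Mean Y = -0.35
Cov(X,Y) = 7.465625
Std(X) = 5.871848, Std(Y) = 5.064583
r = 0.251

0.251


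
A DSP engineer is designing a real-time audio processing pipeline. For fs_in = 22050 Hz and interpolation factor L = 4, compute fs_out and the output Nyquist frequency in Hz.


Step 1 — output sample rate after interpolation by L:
fs_out = L * fs_in = 4 * 22050 = 88200 Hz

Step 2 — Nyquist frequency of the output stream:
f_Nyq = fs_out / 2 = 88200 / 2 = 44100.0 Hz

fs_out = 88200 Hz; f_Nyquist = 44100.0 Hz


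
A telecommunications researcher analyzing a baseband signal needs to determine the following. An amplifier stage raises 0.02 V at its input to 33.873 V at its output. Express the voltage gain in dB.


Voltage gain in dB:
G = 20 * log10(Vout / Vin)
  = 20 * log10(33.873 / 0.02)
  = 20 * log10(1693.65)
  = 20 * 3.228824
  = 64.58 dB

64.58 dB


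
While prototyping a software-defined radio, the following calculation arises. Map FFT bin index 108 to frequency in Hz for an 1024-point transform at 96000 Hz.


Frequency of DFT bin k:
f_k = k * fs / N
    = 108 * 96000 / 1024
    = 10368000 / 1024
    = 10125.0 Hz

10125.0 Hz


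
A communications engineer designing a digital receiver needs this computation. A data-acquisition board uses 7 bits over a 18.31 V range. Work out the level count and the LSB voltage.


Step 1 — number of quantization levels:
L = 2^N = 2^7 = 128

Step 2 — LSB step size:
delta = Vfs / L
      = 18.31 / 128
      = 0.14304687 V

Levels = 128; step size = 0.14304687 V


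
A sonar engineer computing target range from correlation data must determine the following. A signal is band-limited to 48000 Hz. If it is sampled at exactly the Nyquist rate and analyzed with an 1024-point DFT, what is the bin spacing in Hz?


Step 1 — Nyquist sampling rate:
fs = 2 * fmax = 2 * 48000 = 96000 Hz

Step 2 — DFT bin spacing:
df = fs / N = 96000 / 1024 = 93.75 Hz

93.75 Hz


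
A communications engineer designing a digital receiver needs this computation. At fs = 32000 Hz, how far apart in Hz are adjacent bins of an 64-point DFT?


DFT frequency resolution:
df = fs / N
   = 32000 / 64
   = 500.0 Hz

500.0 Hz


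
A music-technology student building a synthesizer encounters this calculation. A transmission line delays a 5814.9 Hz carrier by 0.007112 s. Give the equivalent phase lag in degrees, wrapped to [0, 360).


Phase shift from frequency and time delay:
phi = 360 * f * t_delay
    = 360 * 5814.9 * 0.007112
    = 14888.0 degrees
    mod 360 = 128.0 degrees

128.0 degrees


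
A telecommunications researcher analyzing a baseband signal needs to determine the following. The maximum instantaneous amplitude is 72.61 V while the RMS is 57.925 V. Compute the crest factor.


Crest factor is the ratio of peak to RMS:
CF = V_peak / V_rms
   = 72.61 / 57.925
   = 1.2535

1.2535


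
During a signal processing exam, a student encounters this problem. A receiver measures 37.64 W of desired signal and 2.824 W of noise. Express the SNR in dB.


SNR in decibels:
SNR = 10 * log10(Ps / Pn)
    = 10 * log10(37.64 / 2.824)
    = 10 * log10(13.3286)
    = 10 * 1.1248
    = 11.25 dB

11.25 dB


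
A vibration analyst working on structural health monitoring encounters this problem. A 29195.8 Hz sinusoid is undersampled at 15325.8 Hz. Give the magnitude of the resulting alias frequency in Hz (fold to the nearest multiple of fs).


Compute the nearest integer multiple of fs to the signal:
n = round(29195.8 / 15325.8) = 2
f_alias = |29195.8 - 2 * 15325.8|
        = |29195.8 - 30651.6|
        = 1455.8 Hz

1455.8
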